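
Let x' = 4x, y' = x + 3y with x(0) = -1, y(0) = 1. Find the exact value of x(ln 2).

A = [[4,0],[1,3]]; eigenvalues λ = 3, 4.
Eigenvectors: (0,-1) for λ=3, (1,1) for λ=4.
From the initial condition, c_1 = -2, c_2 = -1.
x(ln 2) = (-2)(2^3)(0) + (-1)(2^4)(1) = -16.

-16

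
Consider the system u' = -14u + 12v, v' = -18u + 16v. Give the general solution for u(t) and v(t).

Coefficient matrix A = [[-14, 12], [-18, 16]].
Characteristic polynomial det(A - λI) = λ^2 - 2λ - 8 = 0.
Eigenvalues λ = -2, 4.
For λ=-2: (A-λI) row 1 is [-12, 12], so an eigenvector is (-1, -1).
For λ=4: (A-λI) row 1 is [-18, 12], so an eigenvector is (-2, -3).
General solution: c_1e^(-2t)(-1,-1) + c_2e^(4t)(-2,-3).

u(t) = -c_1e^(-2t) - 2c_2e^(4t), v(t) = -c_1e^(-2t) - 3c_2e^(4t)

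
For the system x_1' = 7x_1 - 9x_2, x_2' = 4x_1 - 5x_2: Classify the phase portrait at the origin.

A = [[7,-9],[4,-5]]; det(A-λI) = λ^2 - 2λ + 1.
repeated λ = 1 with a single eigenvector.

unstable improper node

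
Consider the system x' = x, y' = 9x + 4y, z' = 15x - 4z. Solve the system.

Coefficient matrix A = [[1, 0, 0], [9, 4, 0], [15, 0, -4]].
det(A - λI) = 0 gives eigenvalues λ = 1, 4, -4.
For λ=1: eigenvector (1,-3,3).
For λ=4: eigenvector (0,1,0).
For λ=-4: eigenvector (0,0,1).
General solution: C_1e^(t)(1,-3,3) + C_2e^(4t)(0,1,0) + C_3e^(-4t)(0,0,1).

x(t) = C_1e^(t), y(t) = -3C_1e^(t) + C_2e^(4t), z(t) = 3C_1e^(t) + C_3e^(-4t)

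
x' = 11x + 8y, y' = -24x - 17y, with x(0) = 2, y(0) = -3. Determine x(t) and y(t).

x(t) = 2e^(-t), y(t) = -3e^(-t)

Coefficient matrix A = [[11, 8], [-24, -17]].
Characteristic polynomial det(A - λI) = λ^2 + 6λ + 5 = 0.
Eigenvalues λ = -1, -5.
For λ=-1: (A-λI) row 1 is [12, 8], so an eigenvector is (-2, 3).
For λ=-5: (A-λI) row 1 is [16, 8], so an eigenvector is (1, -2).
General solution: C_1e^(-t)(-2,3) + C_2e^(-5t)(1,-2).
Applying x(0)=2, y(0)=-3 gives C_1=-1, C_2=0.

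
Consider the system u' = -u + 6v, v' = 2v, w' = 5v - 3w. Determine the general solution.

u(t) = c_1e^(-t) + 2c_3e^(2t), v(t) = c_3e^(2t), w(t) = c_2e^(-3t) + c_3e^(2t)

Coefficient matrix A = [[-1, 6, 0], [0, 2, 0], [0, 5, -3]].
det(A - λI) = 0 gives eigenvalues λ = -1, -3, 2.
For λ=-1: eigenvector (1,0,0).
For λ=-3: eigenvector (0,0,1).
For λ=2: eigenvector (2,1,1).
General solution: c_1e^(-t)(1,0,0) + c_2e^(-3t)(0,0,1) + c_3e^(2t)(2,1,1).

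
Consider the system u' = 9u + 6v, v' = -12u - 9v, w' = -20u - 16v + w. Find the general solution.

u(t) = K_2e^(3t) + K_3e^(-3t), v(t) = -K_2e^(3t) - 2K_3e^(-3t), w(t) = K_1e^(t) - 2K_2e^(3t) - 3K_3e^(-3t)

Coefficient matrix A = [[9, 6, 0], [-12, -9, 0], [-20, -16, 1]].
det(A - λI) = 0 gives eigenvalues λ = 1, 3, -3.
For λ=1: eigenvector (0,0,1).
For λ=3: eigenvector (1,-1,-2).
For λ=-3: eigenvector (1,-2,-3).
General solution: K_1e^(t)(0,0,1) + K_2e^(3t)(1,-1,-2) + K_3e^(-3t)(1,-2,-3).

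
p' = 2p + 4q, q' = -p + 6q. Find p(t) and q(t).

p(t) = 2c_1e^(4t) + 2c_2te^(4t) - 3c_2e^(4t), q(t) = c_1e^(4t) + c_2te^(4t) - c_2e^(4t)

Coefficient matrix A = [[2, 4], [-1, 6]].
Characteristic polynomial det(A - λI) = λ^2 - 8λ + 16 = 0.
Single eigenvalue λ = 4 with algebraic multiplicity 2.
Eigenvector v = (2,1); generalized eigenvector w with (A-λI)w=v is (-3,-1).
General solution: e^(4t)[c_1·v + c_2·(t·v + w)].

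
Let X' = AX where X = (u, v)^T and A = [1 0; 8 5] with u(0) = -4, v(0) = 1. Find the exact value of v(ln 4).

-7136

A = [[1,0],[8,5]]; eigenvalues λ = 1, 5.
Eigenvectors: (-1,2) for λ=1, (0,-1) for λ=5.
From the initial condition, c_1 = 4, c_2 = 7.
v(ln 4) = (4)(4^1)(2) + (7)(4^5)(-1) = -7136.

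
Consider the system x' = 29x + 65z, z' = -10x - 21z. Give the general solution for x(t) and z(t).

x(t) = -2c_1e^(4t)sin(5t) - 3c_1e^(4t)cos(5t) - 3c_2e^(4t)sin(5t) + 2c_2e^(4t)cos(5t), z(t) = c_1e^(4t)sin(5t) + c_1e^(4t)cos(5t) + c_2e^(4t)sin(5t) - c_2e^(4t)cos(5t)

Coefficient matrix A = [[29, 65], [-10, -21]].
Characteristic polynomial det(A - λI) = λ^2 - 8λ + 41 = 0.
Eigenvalues λ = 4 ± 5i (complex conjugate pair).
For λ=4+5i: an eigenvector is (-3,1) - i(-2,1) = (-3 + 2i, 1 - i).
A real fundamental pair from Re and Im of e^((4+5i)t)v: X_1 = e^(4t)(cos(5t)·(-3,1) + sin(5t)·(-2,1)), X_2 = e^(4t)(sin(5t)·(-3,1) - cos(5t)·(-2,1)).
General solution: c_1X_1 + c_2X_2.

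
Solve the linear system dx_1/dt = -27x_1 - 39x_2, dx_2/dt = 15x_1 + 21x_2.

Coefficient matrix A = [[-27, -39], [15, 21]].
Characteristic polynomial det(A - λI) = λ^2 + 6λ + 18 = 0.
Eigenvalues λ = -3 ± 3i (complex conjugate pair).
For λ=-3+3i: an eigenvector is (2,-1) - i(-3,2) = (2 + 3i, -1 - 2i).
A real fundamental pair from Re and Im of e^((-3+3i)t)v: X_1 = e^(-3t)(cos(3t)·(2,-1) + sin(3t)·(-3,2)), X_2 = e^(-3t)(sin(3t)·(2,-1) - cos(3t)·(-3,2)).
General solution: C_1X_1 + C_2X_2.

x_1(t) = -3C_1e^(-3t)sin(3t) + 2C_1e^(-3t)cos(3t) + 2C_2e^(-3t)sin(3t) + 3C_2e^(-3t)cos(3t), x_2(t) = 2C_1e^(-3t)sin(3t) - C_1e^(-3t)cos(3t) - C_2e^(-3t)sin(3t) - 2C_2e^(-3t)cos(3t)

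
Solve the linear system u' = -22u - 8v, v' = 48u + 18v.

Coefficient matrix A = [[-22, -8], [48, 18]].
Characteristic polynomial det(A - λI) = λ^2 + 4λ - 12 = 0.
Eigenvalues λ = 2, -6.
For λ=2: (A-λI) row 1 is [-24, -8], so an eigenvector is (1, -3).
For λ=-6: (A-λI) row 1 is [-16, -8], so an eigenvector is (-1, 2).
General solution: c_1e^(2t)(1,-3) + c_2e^(-6t)(-1,2).

u(t) = c_1e^(2t) - c_2e^(-6t), v(t) = -3c_1e^(2t) + 2c_2e^(-6t)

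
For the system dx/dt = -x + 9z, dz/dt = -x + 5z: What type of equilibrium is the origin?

A = [[-1,9],[-1,5]]; det(A-λI) = λ^2 - 4λ + 4.
repeated λ = 2 with a single eigenvector.

unstable improper node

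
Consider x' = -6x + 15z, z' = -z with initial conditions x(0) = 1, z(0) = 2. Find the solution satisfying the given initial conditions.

Coefficient matrix A = [[-6, 15], [0, -1]].
Characteristic polynomial det(A - λI) = λ^2 + 7λ + 6 = 0.
Eigenvalues λ = -1, -6.
For λ=-1: (A-λI) row 1 is [-5, 15], so an eigenvector is (3, 1).
For λ=-6: (A-λI) row 1 is [0, 15], so an eigenvector is (-1, 0).
General solution: K_1e^(-t)(3,1) + K_2e^(-6t)(-1,0).
Applying x(0)=1, z(0)=2 gives K_1=2, K_2=5.

x(t) = 6e^(-t) - 5e^(-6t), z(t) = 2e^(-t)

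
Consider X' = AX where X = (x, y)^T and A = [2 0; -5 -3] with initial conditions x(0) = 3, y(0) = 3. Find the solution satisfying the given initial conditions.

Coefficient matrix A = [[2, 0], [-5, -3]].
Characteristic polynomial det(A - λI) = λ^2 + λ - 6 = 0.
Eigenvalues λ = 2, -3.
For λ=2: (A-λI) row 2 is [-5, -5], so an eigenvector is (-1, 1).
For λ=-3: (A-λI) row 1 is [5, 0], so an eigenvector is (0, -1).
General solution: K_1e^(2t)(-1,1) + K_2e^(-3t)(0,-1).
Applying x(0)=3, y(0)=3 gives K_1=-3, K_2=-6.

x(t) = 3e^(2t), y(t) = -3e^(2t) + 6e^(-3t)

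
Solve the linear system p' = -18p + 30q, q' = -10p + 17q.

Coefficient matrix A = [[-18, 30], [-10, 17]].
Characteristic polynomial det(A - λI) = λ^2 + λ - 6 = 0.
Eigenvalues λ = 2, -3.
For λ=2: (A-λI) row 1 is [-20, 30], so an eigenvector is (-3, -2).
For λ=-3: (A-λI) row 1 is [-15, 30], so an eigenvector is (-2, -1).
General solution: C_1e^(2t)(-3,-2) + C_2e^(-3t)(-2,-1).

p(t) = -3C_1e^(2t) - 2C_2e^(-3t), q(t) = -2C_1e^(2t) - C_2e^(-3t)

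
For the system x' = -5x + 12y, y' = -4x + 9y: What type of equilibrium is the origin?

A = [[-5,12],[-4,9]]; det(A-λI) = λ^2 - 4λ + 3.
λ = 1, 3: both positive.

unstable node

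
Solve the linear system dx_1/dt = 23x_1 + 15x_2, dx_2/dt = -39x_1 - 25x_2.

Coefficient matrix A = [[23, 15], [-39, -25]].
Characteristic polynomial det(A - λI) = λ^2 + 2λ + 10 = 0.
Eigenvalues λ = -1 ± 3i (complex conjugate pair).
For λ=-1+3i: an eigenvector is (-1,2) - i(2,-3) = (-1 - 2i, 2 + 3i).
A real fundamental pair from Re and Im of e^((-1+3i)t)v: X_1 = e^(-t)(cos(3t)·(-1,2) + sin(3t)·(2,-3)), X_2 = e^(-t)(sin(3t)·(-1,2) - cos(3t)·(2,-3)).
General solution: c_1X_1 + c_2X_2.

x_1(t) = 2c_1e^(-t)sin(3t) - c_1e^(-t)cos(3t) - c_2e^(-t)sin(3t) - 2c_2e^(-t)cos(3t), x_2(t) = -3c_1e^(-t)sin(3t) + 2c_1e^(-t)cos(3t) + 2c_2e^(-t)sin(3t) + 3c_2e^(-t)cos(3t)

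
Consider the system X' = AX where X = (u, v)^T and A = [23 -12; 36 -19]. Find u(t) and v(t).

Coefficient matrix A = [[23, -12], [36, -19]].
Characteristic polynomial det(A - λI) = λ^2 - 4λ - 5 = 0.
Eigenvalues λ = 5, -1.
For λ=5: (A-λI) row 1 is [18, -12], so an eigenvector is (-2, -3).
For λ=-1: (A-λI) row 1 is [24, -12], so an eigenvector is (1, 2).
General solution: C_1e^(5t)(-2,-3) + C_2e^(-t)(1,2).

u(t) = -2C_1e^(5t) + C_2e^(-t), v(t) = -3C_1e^(5t) + 2C_2e^(-t)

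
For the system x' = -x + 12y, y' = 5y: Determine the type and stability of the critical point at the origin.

A = [[-1,12],[0,5]]; det(A-λI) = λ^2 - 4λ - 5.
λ = 5, -1: opposite signs.

saddle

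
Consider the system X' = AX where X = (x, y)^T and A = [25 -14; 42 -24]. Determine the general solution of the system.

x(t) = 2K_1e^(4t) - K_2e^(-3t), y(t) = 3K_1e^(4t) - 2K_2e^(-3t)

Coefficient matrix A = [[25, -14], [42, -24]].
Characteristic polynomial det(A - λI) = λ^2 - λ - 12 = 0.
Eigenvalues λ = 4, -3.
For λ=4: (A-λI) row 1 is [21, -14], so an eigenvector is (2, 3).
For λ=-3: (A-λI) row 1 is [28, -14], so an eigenvector is (-1, -2).
General solution: K_1e^(4t)(2,3) + K_2e^(-3t)(-1,-2).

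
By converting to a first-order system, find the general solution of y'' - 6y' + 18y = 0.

y(t) = K_1e^(3t)cos(3t) + K_2e^(3t)sin(3t)

Let x_1 = y, x_2 = y'. Then x_1' = x_2 and x_2' = -18x_1 + 6x_2.
A = [[0,1],[-18,6]]; det(A-λI) = λ^2 - 6λ + 18.
Eigenvalues λ = 3 ± 3i.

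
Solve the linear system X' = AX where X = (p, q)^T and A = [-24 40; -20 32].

p(t) = c_1e^(4t)sin(4t) - 3c_1e^(4t)cos(4t) - 3c_2e^(4t)sin(4t) - c_2e^(4t)cos(4t), q(t) = c_1e^(4t)sin(4t) - 2c_1e^(4t)cos(4t) - 2c_2e^(4t)sin(4t) - c_2e^(4t)cos(4t)

Coefficient matrix A = [[-24, 40], [-20, 32]].
Characteristic polynomial det(A - λI) = λ^2 - 8λ + 32 = 0.
Eigenvalues λ = 4 ± 4i (complex conjugate pair).
For λ=4+4i: an eigenvector is (-3,-2) - i(1,1) = (-3 - i, -2 - i).
A real fundamental pair from Re and Im of e^((4+4i)t)v: X_1 = e^(4t)(cos(4t)·(-3,-2) + sin(4t)·(1,1)), X_2 = e^(4t)(sin(4t)·(-3,-2) - cos(4t)·(1,1)).
General solution: c_1X_1 + c_2X_2.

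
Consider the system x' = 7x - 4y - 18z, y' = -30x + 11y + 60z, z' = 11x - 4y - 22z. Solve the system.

x(t) = 2K_1e^(-4t) + 2K_2e^(-t) + K_3e^(t), y(t) = -8K_1e^(-4t) - 5K_2e^(-t) - 3K_3e^(t), z(t) = 3K_1e^(-4t) + 2K_2e^(-t) + K_3e^(t)

Coefficient matrix A = [[7, -4, -18], [-30, 11, 60], [11, -4, -22]].
det(A - λI) = 0 gives eigenvalues λ = -4, -1, 1.
For λ=-4: eigenvector (2,-8,3).
For λ=-1: eigenvector (2,-5,2).
For λ=1: eigenvector (1,-3,1).
General solution: K_1e^(-4t)(2,-8,3) + K_2e^(-t)(2,-5,2) + K_3e^(t)(1,-3,1).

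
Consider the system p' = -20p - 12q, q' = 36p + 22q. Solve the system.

Coefficient matrix A = [[-20, -12], [36, 22]].
Characteristic polynomial det(A - λI) = λ^2 - 2λ - 8 = 0.
Eigenvalues λ = 4, -2.
For λ=4: (A-λI) row 1 is [-24, -12], so an eigenvector is (1, -2).
For λ=-2: (A-λI) row 1 is [-18, -12], so an eigenvector is (2, -3).
General solution: c_1e^(4t)(1,-2) + c_2e^(-2t)(2,-3).

p(t) = c_1e^(4t) + 2c_2e^(-2t), q(t) = -2c_1e^(4t) - 3c_2e^(-2t)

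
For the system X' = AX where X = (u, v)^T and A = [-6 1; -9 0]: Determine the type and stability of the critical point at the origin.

A = [[-6,1],[-9,0]]; det(A-λI) = λ^2 + 6λ + 9.
repeated λ = -3 with a single eigenvector.

stable improper node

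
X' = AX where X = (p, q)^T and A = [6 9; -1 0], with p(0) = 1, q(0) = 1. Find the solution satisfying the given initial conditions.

Coefficient matrix A = [[6, 9], [-1, 0]].
Characteristic polynomial det(A - λI) = λ^2 - 6λ + 9 = 0.
Single eigenvalue λ = 3 with algebraic multiplicity 2.
Eigenvector v = (-3,1); generalized eigenvector w with (A-λI)w=v is (2,-1).
General solution: e^(3t)[c_1·v + c_2·(t·v + w)].
Applying p(0)=1, q(0)=1 gives c_1=-3, c_2=-4.

p(t) = 12te^(3t) + e^(3t), q(t) = -4te^(3t) + e^(3t)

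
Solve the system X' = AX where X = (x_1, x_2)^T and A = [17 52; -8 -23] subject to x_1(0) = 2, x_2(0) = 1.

Coefficient matrix A = [[17, 52], [-8, -23]].
Characteristic polynomial det(A - λI) = λ^2 + 6λ + 25 = 0.
Eigenvalues λ = -3 ± 4i (complex conjugate pair).
For λ=-3+4i: an eigenvector is (-3,1) - i(-2,1) = (-3 + 2i, 1 - i).
A real fundamental pair from Re and Im of e^((-3+4i)t)v: X_1 = e^(-3t)(cos(4t)·(-3,1) + sin(4t)·(-2,1)), X_2 = e^(-3t)(sin(4t)·(-3,1) - cos(4t)·(-2,1)).
General solution: K_1X_1 + K_2X_2.
Applying x_1(0)=2, x_2(0)=1 gives K_1=-4, K_2=-5.

x_1(t) = 23e^(-3t)sin(4t) + 2e^(-3t)cos(4t), x_2(t) = -9e^(-3t)sin(4t) + e^(-3t)cos(4t)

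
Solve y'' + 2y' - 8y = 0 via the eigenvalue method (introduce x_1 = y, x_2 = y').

y(t) = K_1e^(-4t) + K_2e^(2t)

Let x_1 = y, x_2 = y'. Then x_1' = x_2 and x_2' = 8x_1 - 2x_2.
A = [[0,1],[8,-2]]; det(A-λI) = λ^2 + 2λ - 8.
Eigenvalues λ = -4, 2 with eigenvectors (1,-4), (1,2).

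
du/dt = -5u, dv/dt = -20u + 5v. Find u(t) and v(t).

Coefficient matrix A = [[-5, 0], [-20, 5]].
Characteristic polynomial det(A - λI) = λ^2 - 25 = 0.
Eigenvalues λ = 5, -5.
For λ=5: (A-λI) row 1 is [-10, 0], so an eigenvector is (0, -1).
For λ=-5: (A-λI) row 2 is [-20, 10], so an eigenvector is (-1, -2).
General solution: C_1e^(5t)(0,-1) + C_2e^(-5t)(-1,-2).

u(t) = -C_2e^(-5t), v(t) = -C_1e^(5t) - 2C_2e^(-5t)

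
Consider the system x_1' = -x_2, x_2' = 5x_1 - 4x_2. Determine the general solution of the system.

x_1(t) = -C_1e^(-2t)sin(t) + C_2e^(-2t)cos(t), x_2(t) = -2C_1e^(-2t)sin(t) + C_1e^(-2t)cos(t) + C_2e^(-2t)sin(t) + 2C_2e^(-2t)cos(t)

Coefficient matrix A = [[0, -1], [5, -4]].
Characteristic polynomial det(A - λI) = λ^2 + 4λ + 5 = 0.
Eigenvalues λ = -2 ± i (complex conjugate pair).
For λ=-2+i: an eigenvector is (0,1) - i(-1,-2) = (0 + i, 1 + 2i).
A real fundamental pair from Re and Im of e^((-2+i)t)v: X_1 = e^(-2t)(cos(t)·(0,1) + sin(t)·(-1,-2)), X_2 = e^(-2t)(sin(t)·(0,1) - cos(t)·(-1,-2)).
General solution: C_1X_1 + C_2X_2.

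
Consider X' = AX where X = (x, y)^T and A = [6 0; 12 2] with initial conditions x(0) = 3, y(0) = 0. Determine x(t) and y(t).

Coefficient matrix A = [[6, 0], [12, 2]].
Characteristic polynomial det(A - λI) = λ^2 - 8λ + 12 = 0.
Eigenvalues λ = 6, 2.
For λ=6: (A-λI) row 2 is [12, -4], so an eigenvector is (-1, -3).
For λ=2: (A-λI) row 1 is [4, 0], so an eigenvector is (0, -1).
General solution: C_1e^(6t)(-1,-3) + C_2e^(2t)(0,-1).
Applying x(0)=3, y(0)=0 gives C_1=-3, C_2=9.

x(t) = 3e^(6t), y(t) = 9e^(6t) - 9e^(2t)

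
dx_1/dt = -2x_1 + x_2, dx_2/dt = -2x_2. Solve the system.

Coefficient matrix A = [[-2, 1], [0, -2]].
Characteristic polynomial det(A - λI) = λ^2 + 4λ + 4 = 0.
Single eigenvalue λ = -2 with algebraic multiplicity 2.
Eigenvector v = (-1,0); generalized eigenvector w with (A-λI)w=v is (-3,-1).
General solution: e^(-2t)[K_1·v + K_2·(t·v + w)].

x_1(t) = -K_1e^(-2t) - K_2te^(-2t) - 3K_2e^(-2t), x_2(t) = -K_2e^(-2t)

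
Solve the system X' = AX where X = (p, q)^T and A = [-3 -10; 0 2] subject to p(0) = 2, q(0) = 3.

p(t) = -6e^(2t) + 8e^(-3t), q(t) = 3e^(2t)

Coefficient matrix A = [[-3, -10], [0, 2]].
Characteristic polynomial det(A - λI) = λ^2 + λ - 6 = 0.
Eigenvalues λ = 2, -3.
For λ=2: (A-λI) row 1 is [-5, -10], so an eigenvector is (2, -1).
For λ=-3: (A-λI) row 1 is [0, -10], so an eigenvector is (-1, 0).
General solution: C_1e^(2t)(2,-1) + C_2e^(-3t)(-1,0).
Applying p(0)=2, q(0)=3 gives C_1=-3, C_2=-8.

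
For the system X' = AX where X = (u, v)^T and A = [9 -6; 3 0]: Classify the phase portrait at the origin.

A = [[9,-6],[3,0]]; det(A-λI) = λ^2 - 9λ + 18.
λ = 3, 6: both positive.

unstable node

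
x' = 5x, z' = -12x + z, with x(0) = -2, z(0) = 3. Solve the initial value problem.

Coefficient matrix A = [[5, 0], [-12, 1]].
Characteristic polynomial det(A - λI) = λ^2 - 6λ + 5 = 0.
Eigenvalues λ = 1, 5.
For λ=1: (A-λI) row 1 is [4, 0], so an eigenvector is (0, 1).
For λ=5: (A-λI) row 2 is [-12, -4], so an eigenvector is (-1, 3).
General solution: c_1e^(t)(0,1) + c_2e^(5t)(-1,3).
Applying x(0)=-2, z(0)=3 gives c_1=-3, c_2=2.

x(t) = -2e^(5t), z(t) = 6e^(5t) - 3e^(t)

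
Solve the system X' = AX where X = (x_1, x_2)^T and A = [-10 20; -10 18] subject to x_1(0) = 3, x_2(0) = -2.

x_1(t) = -41e^(4t)sin(2t) + 3e^(4t)cos(2t), x_2(t) = -29e^(4t)sin(2t) - 2e^(4t)cos(2t)

Coefficient matrix A = [[-10, 20], [-10, 18]].
Characteristic polynomial det(A - λI) = λ^2 - 8λ + 20 = 0.
Eigenvalues λ = 4 ± 2i (complex conjugate pair).
For λ=4+2i: an eigenvector is (1,1) - i(3,2) = (1 - 3i, 1 - 2i).
A real fundamental pair from Re and Im of e^((4+2i)t)v: X_1 = e^(4t)(cos(2t)·(1,1) + sin(2t)·(3,2)), X_2 = e^(4t)(sin(2t)·(1,1) - cos(2t)·(3,2)).
General solution: K_1X_1 + K_2X_2.
Applying x_1(0)=3, x_2(0)=-2 gives K_1=-12, K_2=-5.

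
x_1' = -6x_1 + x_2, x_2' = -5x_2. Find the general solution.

x_1(t) = -K_1e^(-6t) + K_2e^(-5t), x_2(t) = K_2e^(-5t)

Coefficient matrix A = [[-6, 1], [0, -5]].
Characteristic polynomial det(A - λI) = λ^2 + 11λ + 30 = 0.
Eigenvalues λ = -6, -5.
For λ=-6: (A-λI) row 1 is [0, 1], so an eigenvector is (-1, 0).
For λ=-5: (A-λI) row 1 is [-1, 1], so an eigenvector is (1, 1).
General solution: K_1e^(-6t)(-1,0) + K_2e^(-5t)(1,1).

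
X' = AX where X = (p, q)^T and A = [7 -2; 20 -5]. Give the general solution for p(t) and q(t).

p(t) = -C_1e^(t)cos(2t) - C_2e^(t)sin(2t), q(t) = -C_1e^(t)sin(2t) - 3C_1e^(t)cos(2t) - 3C_2e^(t)sin(2t) + C_2e^(t)cos(2t)

Coefficient matrix A = [[7, -2], [20, -5]].
Characteristic polynomial det(A - λI) = λ^2 - 2λ + 5 = 0.
Eigenvalues λ = 1 ± 2i (complex conjugate pair).
For λ=1+2i: an eigenvector is (-1,-3) - i(0,-1) = (-1, -3 + i).
A real fundamental pair from Re and Im of e^((1+2i)t)v: X_1 = e^(t)(cos(2t)·(-1,-3) + sin(2t)·(0,-1)), X_2 = e^(t)(sin(2t)·(-1,-3) - cos(2t)·(0,-1)).
General solution: C_1X_1 + C_2X_2.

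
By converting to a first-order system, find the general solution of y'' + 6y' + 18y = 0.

Let x_1 = y, x_2 = y'. Then x_1' = x_2 and x_2' = -18x_1 - 6x_2.
A = [[0,1],[-18,-6]]; det(A-λI) = λ^2 + 6λ + 18.
Eigenvalues λ = -3 ± 3i.

y(t) = c_1e^(-3t)cos(3t) + c_2e^(-3t)sin(3t)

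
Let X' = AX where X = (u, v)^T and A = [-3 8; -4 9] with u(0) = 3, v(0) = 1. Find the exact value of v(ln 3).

A = [[-3,8],[-4,9]]; eigenvalues λ = 5, 1.
Eigenvectors: (-1,-1) for λ=5, (-2,-1) for λ=1.
From the initial condition, c_1 = 1, c_2 = -2.
v(ln 3) = (1)(3^5)(-1) + (-2)(3^1)(-1) = -237.

-237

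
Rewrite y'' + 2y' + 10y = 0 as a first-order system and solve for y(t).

Let x_1 = y, x_2 = y'. Then x_1' = x_2 and x_2' = -10x_1 - 2x_2.
A = [[0,1],[-10,-2]]; det(A-λI) = λ^2 + 2λ + 10.
Eigenvalues λ = -1 ± 3i.

y(t) = K_1e^(-t)cos(3t) + K_2e^(-t)sin(3t)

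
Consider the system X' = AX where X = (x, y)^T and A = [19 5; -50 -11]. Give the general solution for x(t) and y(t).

Coefficient matrix A = [[19, 5], [-50, -11]].
Characteristic polynomial det(A - λI) = λ^2 - 8λ + 41 = 0.
Eigenvalues λ = 4 ± 5i (complex conjugate pair).
For λ=4+5i: an eigenvector is (0,-1) - i(-1,3) = (0 + i, -1 - 3i).
A real fundamental pair from Re and Im of e^((4+5i)t)v: X_1 = e^(4t)(cos(5t)·(0,-1) + sin(5t)·(-1,3)), X_2 = e^(4t)(sin(5t)·(0,-1) - cos(5t)·(-1,3)).
General solution: c_1X_1 + c_2X_2.

x(t) = -c_1e^(4t)sin(5t) + c_2e^(4t)cos(5t), y(t) = 3c_1e^(4t)sin(5t) - c_1e^(4t)cos(5t) - c_2e^(4t)sin(5t) - 3c_2e^(4t)cos(5t)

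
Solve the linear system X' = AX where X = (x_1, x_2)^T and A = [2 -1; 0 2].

Coefficient matrix A = [[2, -1], [0, 2]].
Characteristic polynomial det(A - λI) = λ^2 - 4λ + 4 = 0.
Single eigenvalue λ = 2 with algebraic multiplicity 2.
Eigenvector v = (1,0); generalized eigenvector w with (A-λI)w=v is (2,-1).
General solution: e^(2t)[C_1·v + C_2·(t·v + w)].

x_1(t) = C_1e^(2t) + C_2te^(2t) + 2C_2e^(2t), x_2(t) = -C_2e^(2t)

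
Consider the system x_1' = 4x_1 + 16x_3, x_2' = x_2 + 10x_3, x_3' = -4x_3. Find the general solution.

Coefficient matrix A = [[4, 0, 16], [0, 1, 10], [0, 0, -4]].
det(A - λI) = 0 gives eigenvalues λ = 4, -4, 1.
For λ=4: eigenvector (1,0,0).
For λ=-4: eigenvector (-2,-2,1).
For λ=1: eigenvector (0,1,0).
General solution: K_1e^(4t)(1,0,0) + K_2e^(-4t)(-2,-2,1) + K_3e^(t)(0,1,0).

x_1(t) = K_1e^(4t) - 2K_2e^(-4t), x_2(t) = -2K_2e^(-4t) + K_3e^(t), x_3(t) = K_2e^(-4t)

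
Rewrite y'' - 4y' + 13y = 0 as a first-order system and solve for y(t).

Let x_1 = y, x_2 = y'. Then x_1' = x_2 and x_2' = -13x_1 + 4x_2.
A = [[0,1],[-13,4]]; det(A-λI) = λ^2 - 4λ + 13.
Eigenvalues λ = 2 ± 3i.

y(t) = K_1e^(2t)cos(3t) + K_2e^(2t)sin(3t)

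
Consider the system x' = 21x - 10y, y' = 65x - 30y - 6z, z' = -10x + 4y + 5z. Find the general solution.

x(t) = 2c_1e^(-4t) + 5c_2e^(-t) + 2c_3e^(t), y(t) = 5c_1e^(-4t) + 11c_2e^(-t) + 4c_3e^(t), z(t) = c_2e^(-t) + c_3e^(t)

Coefficient matrix A = [[21, -10, 0], [65, -30, -6], [-10, 4, 5]].
det(A - λI) = 0 gives eigenvalues λ = -4, -1, 1.
For λ=-4: eigenvector (2,5,0).
For λ=-1: eigenvector (5,11,1).
For λ=1: eigenvector (2,4,1).
General solution: c_1e^(-4t)(2,5,0) + c_2e^(-t)(5,11,1) + c_3e^(t)(2,4,1).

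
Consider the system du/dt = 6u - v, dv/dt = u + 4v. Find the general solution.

u(t) = -C_1e^(5t) - C_2te^(5t), v(t) = -C_1e^(5t) - C_2te^(5t) + C_2e^(5t)

Coefficient matrix A = [[6, -1], [1, 4]].
Characteristic polynomial det(A - λI) = λ^2 - 10λ + 25 = 0.
Single eigenvalue λ = 5 with algebraic multiplicity 2.
Eigenvector v = (-1,-1); generalized eigenvector w with (A-λI)w=v is (0,1).
General solution: e^(5t)[C_1·v + C_2·(t·v + w)].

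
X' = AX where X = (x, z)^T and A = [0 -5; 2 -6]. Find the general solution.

Coefficient matrix A = [[0, -5], [2, -6]].
Characteristic polynomial det(A - λI) = λ^2 + 6λ + 10 = 0.
Eigenvalues λ = -3 ± i (complex conjugate pair).
For λ=-3+i: an eigenvector is (-2,-1) - i(-1,-1) = (-2 + i, -1 + i).
A real fundamental pair from Re and Im of e^((-3+i)t)v: X_1 = e^(-3t)(cos(t)·(-2,-1) + sin(t)·(-1,-1)), X_2 = e^(-3t)(sin(t)·(-2,-1) - cos(t)·(-1,-1)).
General solution: C_1X_1 + C_2X_2.

x(t) = -C_1e^(-3t)sin(t) - 2C_1e^(-3t)cos(t) - 2C_2e^(-3t)sin(t) + C_2e^(-3t)cos(t), z(t) = -C_1e^(-3t)sin(t) - C_1e^(-3t)cos(t) - C_2e^(-3t)sin(t) + C_2e^(-3t)cos(t)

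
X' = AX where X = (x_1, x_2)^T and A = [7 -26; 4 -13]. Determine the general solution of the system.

Coefficient matrix A = [[7, -26], [4, -13]].
Characteristic polynomial det(A - λI) = λ^2 + 6λ + 13 = 0.
Eigenvalues λ = -3 ± 2i (complex conjugate pair).
For λ=-3+2i: an eigenvector is (-2,-1) - i(3,1) = (-2 - 3i, -1 - i).
A real fundamental pair from Re and Im of e^((-3+2i)t)v: X_1 = e^(-3t)(cos(2t)·(-2,-1) + sin(2t)·(3,1)), X_2 = e^(-3t)(sin(2t)·(-2,-1) - cos(2t)·(3,1)).
General solution: c_1X_1 + c_2X_2.

x_1(t) = 3c_1e^(-3t)sin(2t) - 2c_1e^(-3t)cos(2t) - 2c_2e^(-3t)sin(2t) - 3c_2e^(-3t)cos(2t), x_2(t) = c_1e^(-3t)sin(2t) - c_1e^(-3t)cos(2t) - c_2e^(-3t)sin(2t) - c_2e^(-3t)cos(2t)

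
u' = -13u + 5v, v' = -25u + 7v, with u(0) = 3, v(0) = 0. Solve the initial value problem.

u(t) = -6e^(-3t)sin(5t) + 3e^(-3t)cos(5t), v(t) = -15e^(-3t)sin(5t)

Coefficient matrix A = [[-13, 5], [-25, 7]].
Characteristic polynomial det(A - λI) = λ^2 + 6λ + 34 = 0.
Eigenvalues λ = -3 ± 5i (complex conjugate pair).
For λ=-3+5i: an eigenvector is (1,2) - i(0,-1) = (1, 2 + i).
A real fundamental pair from Re and Im of e^((-3+5i)t)v: X_1 = e^(-3t)(cos(5t)·(1,2) + sin(5t)·(0,-1)), X_2 = e^(-3t)(sin(5t)·(1,2) - cos(5t)·(0,-1)).
General solution: K_1X_1 + K_2X_2.
Applying u(0)=3, v(0)=0 gives K_1=3, K_2=-6.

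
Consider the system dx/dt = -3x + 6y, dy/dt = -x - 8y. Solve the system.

Coefficient matrix A = [[-3, 6], [-1, -8]].
Characteristic polynomial det(A - λI) = λ^2 + 11λ + 30 = 0.
Eigenvalues λ = -6, -5.
For λ=-6: (A-λI) row 1 is [3, 6], so an eigenvector is (-2, 1).
For λ=-5: (A-λI) row 1 is [2, 6], so an eigenvector is (-3, 1).
General solution: C_1e^(-6t)(-2,1) + C_2e^(-5t)(-3,1).

x(t) = -2C_1e^(-6t) - 3C_2e^(-5t), y(t) = C_1e^(-6t) + C_2e^(-5t)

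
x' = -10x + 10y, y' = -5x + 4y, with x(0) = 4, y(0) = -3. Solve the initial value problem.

Coefficient matrix A = [[-10, 10], [-5, 4]].
Characteristic polynomial det(A - λI) = λ^2 + 6λ + 10 = 0.
Eigenvalues λ = -3 ± i (complex conjugate pair).
For λ=-3+i: an eigenvector is (-3,-2) - i(1,1) = (-3 - i, -2 - i).
A real fundamental pair from Re and Im of e^((-3+i)t)v: X_1 = e^(-3t)(cos(t)·(-3,-2) + sin(t)·(1,1)), X_2 = e^(-3t)(sin(t)·(-3,-2) - cos(t)·(1,1)).
General solution: c_1X_1 + c_2X_2.
Applying x(0)=4, y(0)=-3 gives c_1=-7, c_2=17.

x(t) = -58e^(-3t)sin(t) + 4e^(-3t)cos(t), y(t) = -41e^(-3t)sin(t) - 3e^(-3t)cos(t)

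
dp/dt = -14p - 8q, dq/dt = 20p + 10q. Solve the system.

p(t) = -c_1e^(-2t)sin(4t) - c_1e^(-2t)cos(4t) - c_2e^(-2t)sin(4t) + c_2e^(-2t)cos(4t), q(t) = c_1e^(-2t)sin(4t) + 2c_1e^(-2t)cos(4t) + 2c_2e^(-2t)sin(4t) - c_2e^(-2t)cos(4t)

Coefficient matrix A = [[-14, -8], [20, 10]].
Characteristic polynomial det(A - λI) = λ^2 + 4λ + 20 = 0.
Eigenvalues λ = -2 ± 4i (complex conjugate pair).
For λ=-2+4i: an eigenvector is (-1,2) - i(-1,1) = (-1 + i, 2 - i).
A real fundamental pair from Re and Im of e^((-2+4i)t)v: X_1 = e^(-2t)(cos(4t)·(-1,2) + sin(4t)·(-1,1)), X_2 = e^(-2t)(sin(4t)·(-1,2) - cos(4t)·(-1,1)).
General solution: c_1X_1 + c_2X_2.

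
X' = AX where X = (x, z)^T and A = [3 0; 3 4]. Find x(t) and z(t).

Coefficient matrix A = [[3, 0], [3, 4]].
Characteristic polynomial det(A - λI) = λ^2 - 7λ + 12 = 0.
Eigenvalues λ = 3, 4.
For λ=3: (A-λI) row 2 is [3, 1], so an eigenvector is (-1, 3).
For λ=4: (A-λI) row 1 is [-1, 0], so an eigenvector is (0, -1).
General solution: c_1e^(3t)(-1,3) + c_2e^(4t)(0,-1).

x(t) = -c_1e^(3t), z(t) = 3c_1e^(3t) - c_2e^(4t)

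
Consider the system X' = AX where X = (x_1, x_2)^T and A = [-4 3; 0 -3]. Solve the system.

Coefficient matrix A = [[-4, 3], [0, -3]].
Characteristic polynomial det(A - λI) = λ^2 + 7λ + 12 = 0.
Eigenvalues λ = -3, -4.
For λ=-3: (A-λI) row 1 is [-1, 3], so an eigenvector is (-3, -1).
For λ=-4: (A-λI) row 1 is [0, 3], so an eigenvector is (-1, 0).
General solution: c_1e^(-3t)(-3,-1) + c_2e^(-4t)(-1,0).

x_1(t) = -3c_1e^(-3t) - c_2e^(-4t), x_2(t) = -c_1e^(-3t)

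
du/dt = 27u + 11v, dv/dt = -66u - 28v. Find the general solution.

Coefficient matrix A = [[27, 11], [-66, -28]].
Characteristic polynomial det(A - λI) = λ^2 + λ - 30 = 0.
Eigenvalues λ = 5, -6.
For λ=5: (A-λI) row 1 is [22, 11], so an eigenvector is (-1, 2).
For λ=-6: (A-λI) row 1 is [33, 11], so an eigenvector is (1, -3).
General solution: c_1e^(5t)(-1,2) + c_2e^(-6t)(1,-3).

u(t) = -c_1e^(5t) + c_2e^(-6t), v(t) = 2c_1e^(5t) - 3c_2e^(-6t)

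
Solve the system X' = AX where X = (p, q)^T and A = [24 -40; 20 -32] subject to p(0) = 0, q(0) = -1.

Coefficient matrix A = [[24, -40], [20, -32]].
Characteristic polynomial det(A - λI) = λ^2 + 8λ + 32 = 0.
Eigenvalues λ = -4 ± 4i (complex conjugate pair).
For λ=-4+4i: an eigenvector is (3,2) - i(1,1) = (3 - i, 2 - i).
A real fundamental pair from Re and Im of e^((-4+4i)t)v: X_1 = e^(-4t)(cos(4t)·(3,2) + sin(4t)·(1,1)), X_2 = e^(-4t)(sin(4t)·(3,2) - cos(4t)·(1,1)).
General solution: C_1X_1 + C_2X_2.
Applying p(0)=0, q(0)=-1 gives C_1=1, C_2=3.

p(t) = 10e^(-4t)sin(4t), q(t) = 7e^(-4t)sin(4t) - e^(-4t)cos(4t)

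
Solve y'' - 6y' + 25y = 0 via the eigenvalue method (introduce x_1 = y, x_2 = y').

y(t) = c_1e^(3t)cos(4t) + c_2e^(3t)sin(4t)

Let x_1 = y, x_2 = y'. Then x_1' = x_2 and x_2' = -25x_1 + 6x_2.
A = [[0,1],[-25,6]]; det(A-λI) = λ^2 - 6λ + 25.
Eigenvalues λ = 3 ± 4i.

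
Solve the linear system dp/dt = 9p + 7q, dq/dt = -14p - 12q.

p(t) = -c_1e^(2t) - c_2e^(-5t), q(t) = c_1e^(2t) + 2c_2e^(-5t)

Coefficient matrix A = [[9, 7], [-14, -12]].
Characteristic polynomial det(A - λI) = λ^2 + 3λ - 10 = 0.
Eigenvalues λ = 2, -5.
For λ=2: (A-λI) row 1 is [7, 7], so an eigenvector is (-1, 1).
For λ=-5: (A-λI) row 1 is [14, 7], so an eigenvector is (-1, 2).
General solution: c_1e^(2t)(-1,1) + c_2e^(-5t)(-1,2).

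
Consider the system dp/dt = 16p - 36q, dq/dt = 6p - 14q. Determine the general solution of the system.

p(t) = -2c_1e^(-2t) - 3c_2e^(4t), q(t) = -c_1e^(-2t) - c_2e^(4t)

Coefficient matrix A = [[16, -36], [6, -14]].
Characteristic polynomial det(A - λI) = λ^2 - 2λ - 8 = 0.
Eigenvalues λ = -2, 4.
For λ=-2: (A-λI) row 1 is [18, -36], so an eigenvector is (-2, -1).
For λ=4: (A-λI) row 1 is [12, -36], so an eigenvector is (-3, -1).
General solution: c_1e^(-2t)(-2,-1) + c_2e^(4t)(-3,-1).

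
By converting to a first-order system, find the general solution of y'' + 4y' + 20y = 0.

Let x_1 = y, x_2 = y'. Then x_1' = x_2 and x_2' = -20x_1 - 4x_2.
A = [[0,1],[-20,-4]]; det(A-λI) = λ^2 + 4λ + 20.
Eigenvalues λ = -2 ± 4i.

y(t) = K_1e^(-2t)cos(4t) + K_2e^(-2t)sin(4t)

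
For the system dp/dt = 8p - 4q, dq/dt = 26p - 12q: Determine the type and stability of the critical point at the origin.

A = [[8,-4],[26,-12]]; det(A-λI) = λ^2 + 4λ + 8.
λ = -2 ± 2i: negative real part.

stable spiral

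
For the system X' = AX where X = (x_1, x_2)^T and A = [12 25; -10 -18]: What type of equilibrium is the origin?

A = [[12,25],[-10,-18]]; det(A-λI) = λ^2 + 6λ + 34.
λ = -3 ± 5i: negative real part.

stable spiral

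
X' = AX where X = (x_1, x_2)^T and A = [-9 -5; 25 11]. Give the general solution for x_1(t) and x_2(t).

x_1(t) = -K_1e^(t)cos(5t) - K_2e^(t)sin(5t), x_2(t) = -K_1e^(t)sin(5t) + 2K_1e^(t)cos(5t) + 2K_2e^(t)sin(5t) + K_2e^(t)cos(5t)

Coefficient matrix A = [[-9, -5], [25, 11]].
Characteristic polynomial det(A - λI) = λ^2 - 2λ + 26 = 0.
Eigenvalues λ = 1 ± 5i (complex conjugate pair).
For λ=1+5i: an eigenvector is (-1,2) - i(0,-1) = (-1, 2 + i).
A real fundamental pair from Re and Im of e^((1+5i)t)v: X_1 = e^(t)(cos(5t)·(-1,2) + sin(5t)·(0,-1)), X_2 = e^(t)(sin(5t)·(-1,2) - cos(5t)·(0,-1)).
General solution: K_1X_1 + K_2X_2.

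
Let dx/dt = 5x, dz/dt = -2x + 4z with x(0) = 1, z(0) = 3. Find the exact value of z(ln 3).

-81

A = [[5,0],[-2,4]]; eigenvalues λ = 5, 4.
Eigenvectors: (1,-2) for λ=5, (0,1) for λ=4.
From the initial condition, c_1 = 1, c_2 = 5.
z(ln 3) = (1)(3^5)(-2) + (5)(3^4)(1) = -81.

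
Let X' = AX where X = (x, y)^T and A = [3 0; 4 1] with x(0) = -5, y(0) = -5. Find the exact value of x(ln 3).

A = [[3,0],[4,1]]; eigenvalues λ = 3, 1.
Eigenvectors: (-1,-2) for λ=3, (0,1) for λ=1.
From the initial condition, c_1 = 5, c_2 = 5.
x(ln 3) = (5)(3^3)(-1) + (5)(3^1)(0) = -135.

-135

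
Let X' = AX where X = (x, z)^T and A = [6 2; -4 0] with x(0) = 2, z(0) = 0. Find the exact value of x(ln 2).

56

A = [[6,2],[-4,0]]; eigenvalues λ = 4, 2.
Eigenvectors: (1,-1) for λ=4, (-1,2) for λ=2.
From the initial condition, c_1 = 4, c_2 = 2.
x(ln 2) = (4)(2^4)(1) + (2)(2^2)(-1) = 56.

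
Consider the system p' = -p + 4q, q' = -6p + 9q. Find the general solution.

p(t) = -K_1e^(3t) + 2K_2e^(5t), q(t) = -K_1e^(3t) + 3K_2e^(5t)

Coefficient matrix A = [[-1, 4], [-6, 9]].
Characteristic polynomial det(A - λI) = λ^2 - 8λ + 15 = 0.
Eigenvalues λ = 3, 5.
For λ=3: (A-λI) row 1 is [-4, 4], so an eigenvector is (-1, -1).
For λ=5: (A-λI) row 1 is [-6, 4], so an eigenvector is (2, 3).
General solution: K_1e^(3t)(-1,-1) + K_2e^(5t)(2,3).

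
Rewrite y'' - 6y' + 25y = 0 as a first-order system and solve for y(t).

y(t) = K_1e^(3t)cos(4t) + K_2e^(3t)sin(4t)

Let x_1 = y, x_2 = y'. Then x_1' = x_2 and x_2' = -25x_1 + 6x_2.
A = [[0,1],[-25,6]]; det(A-λI) = λ^2 - 6λ + 25.
Eigenvalues λ = 3 ± 4i.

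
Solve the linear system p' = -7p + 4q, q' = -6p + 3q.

p(t) = -2K_1e^(-t) - K_2e^(-3t), q(t) = -3K_1e^(-t) - K_2e^(-3t)

Coefficient matrix A = [[-7, 4], [-6, 3]].
Characteristic polynomial det(A - λI) = λ^2 + 4λ + 3 = 0.
Eigenvalues λ = -1, -3.
For λ=-1: (A-λI) row 1 is [-6, 4], so an eigenvector is (-2, -3).
For λ=-3: (A-λI) row 1 is [-4, 4], so an eigenvector is (-1, -1).
General solution: K_1e^(-t)(-2,-3) + K_2e^(-3t)(-1,-1).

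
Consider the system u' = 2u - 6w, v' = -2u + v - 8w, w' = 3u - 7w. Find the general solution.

u(t) = 2C_1e^(-t) + C_3e^(-4t), v(t) = 6C_1e^(-t) + C_2e^(t) + 2C_3e^(-4t), w(t) = C_1e^(-t) + C_3e^(-4t)

Coefficient matrix A = [[2, 0, -6], [-2, 1, -8], [3, 0, -7]].
det(A - λI) = 0 gives eigenvalues λ = -1, 1, -4.
For λ=-1: eigenvector (2,6,1).
For λ=1: eigenvector (0,1,0).
For λ=-4: eigenvector (1,2,1).
General solution: C_1e^(-t)(2,6,1) + C_2e^(t)(0,1,0) + C_3e^(-4t)(1,2,1).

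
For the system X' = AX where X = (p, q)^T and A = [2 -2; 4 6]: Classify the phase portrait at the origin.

unstable spiral

A = [[2,-2],[4,6]]; det(A-λI) = λ^2 - 8λ + 20.
λ = 4 ± 2i: positive real part.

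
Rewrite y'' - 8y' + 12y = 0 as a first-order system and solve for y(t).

y(t) = c_1e^(6t) + c_2e^(2t)

Let x_1 = y, x_2 = y'. Then x_1' = x_2 and x_2' = -12x_1 + 8x_2.
A = [[0,1],[-12,8]]; det(A-λI) = λ^2 - 8λ + 12.
Eigenvalues λ = 6, 2 with eigenvectors (1,6), (1,2).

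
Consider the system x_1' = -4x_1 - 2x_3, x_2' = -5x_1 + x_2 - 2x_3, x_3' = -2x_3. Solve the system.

Coefficient matrix A = [[-4, 0, -2], [-5, 1, -2], [0, 0, -2]].
det(A - λI) = 0 gives eigenvalues λ = -4, 1, -2.
For λ=-4: eigenvector (1,1,0).
For λ=1: eigenvector (0,1,0).
For λ=-2: eigenvector (-1,-1,1).
General solution: K_1e^(-4t)(1,1,0) + K_2e^(t)(0,1,0) + K_3e^(-2t)(-1,-1,1).

x_1(t) = K_1e^(-4t) - K_3e^(-2t), x_2(t) = K_1e^(-4t) + K_2e^(t) - K_3e^(-2t), x_3(t) = K_3e^(-2t)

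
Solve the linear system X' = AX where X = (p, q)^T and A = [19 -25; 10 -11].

Coefficient matrix A = [[19, -25], [10, -11]].
Characteristic polynomial det(A - λI) = λ^2 - 8λ + 41 = 0.
Eigenvalues λ = 4 ± 5i (complex conjugate pair).
For λ=4+5i: an eigenvector is (1,1) - i(-2,-1) = (1 + 2i, 1 + i).
A real fundamental pair from Re and Im of e^((4+5i)t)v: X_1 = e^(4t)(cos(5t)·(1,1) + sin(5t)·(-2,-1)), X_2 = e^(4t)(sin(5t)·(1,1) - cos(5t)·(-2,-1)).
General solution: C_1X_1 + C_2X_2.

p(t) = -2C_1e^(4t)sin(5t) + C_1e^(4t)cos(5t) + C_2e^(4t)sin(5t) + 2C_2e^(4t)cos(5t), q(t) = -C_1e^(4t)sin(5t) + C_1e^(4t)cos(5t) + C_2e^(4t)sin(5t) + C_2e^(4t)cos(5t)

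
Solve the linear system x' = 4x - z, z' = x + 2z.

Coefficient matrix A = [[4, -1], [1, 2]].
Characteristic polynomial det(A - λI) = λ^2 - 6λ + 9 = 0.
Single eigenvalue λ = 3 with algebraic multiplicity 2.
Eigenvector v = (1,1); generalized eigenvector w with (A-λI)w=v is (3,2).
General solution: e^(3t)[c_1·v + c_2·(t·v + w)].

x(t) = c_1e^(3t) + c_2te^(3t) + 3c_2e^(3t), z(t) = c_1e^(3t) + c_2te^(3t) + 2c_2e^(3t)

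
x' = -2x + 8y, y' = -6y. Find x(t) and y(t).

x(t) = -2C_1e^(-6t) - C_2e^(-2t), y(t) = C_1e^(-6t)

Coefficient matrix A = [[-2, 8], [0, -6]].
Characteristic polynomial det(A - λI) = λ^2 + 8λ + 12 = 0.
Eigenvalues λ = -6, -2.
For λ=-6: (A-λI) row 1 is [4, 8], so an eigenvector is (-2, 1).
For λ=-2: (A-λI) row 1 is [0, 8], so an eigenvector is (-1, 0).
General solution: C_1e^(-6t)(-2,1) + C_2e^(-2t)(-1,0).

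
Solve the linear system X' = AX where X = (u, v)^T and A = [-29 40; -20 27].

u(t) = -c_1e^(-t)sin(4t) + 3c_1e^(-t)cos(4t) + 3c_2e^(-t)sin(4t) + c_2e^(-t)cos(4t), v(t) = -c_1e^(-t)sin(4t) + 2c_1e^(-t)cos(4t) + 2c_2e^(-t)sin(4t) + c_2e^(-t)cos(4t)

Coefficient matrix A = [[-29, 40], [-20, 27]].
Characteristic polynomial det(A - λI) = λ^2 + 2λ + 17 = 0.
Eigenvalues λ = -1 ± 4i (complex conjugate pair).
For λ=-1+4i: an eigenvector is (3,2) - i(-1,-1) = (3 + i, 2 + i).
A real fundamental pair from Re and Im of e^((-1+4i)t)v: X_1 = e^(-t)(cos(4t)·(3,2) + sin(4t)·(-1,-1)), X_2 = e^(-t)(sin(4t)·(3,2) - cos(4t)·(-1,-1)).
General solution: c_1X_1 + c_2X_2.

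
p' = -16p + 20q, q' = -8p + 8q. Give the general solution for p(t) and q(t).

Coefficient matrix A = [[-16, 20], [-8, 8]].
Characteristic polynomial det(A - λI) = λ^2 + 8λ + 32 = 0.
Eigenvalues λ = -4 ± 4i (complex conjugate pair).
For λ=-4+4i: an eigenvector is (-2,-1) - i(1,1) = (-2 - i, -1 - i).
A real fundamental pair from Re and Im of e^((-4+4i)t)v: X_1 = e^(-4t)(cos(4t)·(-2,-1) + sin(4t)·(1,1)), X_2 = e^(-4t)(sin(4t)·(-2,-1) - cos(4t)·(1,1)).
General solution: K_1X_1 + K_2X_2.

p(t) = K_1e^(-4t)sin(4t) - 2K_1e^(-4t)cos(4t) - 2K_2e^(-4t)sin(4t) - K_2e^(-4t)cos(4t), q(t) = K_1e^(-4t)sin(4t) - K_1e^(-4t)cos(4t) - K_2e^(-4t)sin(4t) - K_2e^(-4t)cos(4t)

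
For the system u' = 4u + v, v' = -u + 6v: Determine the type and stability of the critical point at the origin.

unstable improper node

A = [[4,1],[-1,6]]; det(A-λI) = λ^2 - 10λ + 25.
repeated λ = 5 with a single eigenvector.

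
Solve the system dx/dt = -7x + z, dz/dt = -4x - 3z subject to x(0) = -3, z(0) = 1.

Coefficient matrix A = [[-7, 1], [-4, -3]].
Characteristic polynomial det(A - λI) = λ^2 + 10λ + 25 = 0.
Single eigenvalue λ = -5 with algebraic multiplicity 2.
Eigenvector v = (-1,-2); generalized eigenvector w with (A-λI)w=v is (2,3).
General solution: e^(-5t)[K_1·v + K_2·(t·v + w)].
Applying x(0)=-3, z(0)=1 gives K_1=-11, K_2=-7.

x(t) = 7te^(-5t) - 3e^(-5t), z(t) = 14te^(-5t) + e^(-5t)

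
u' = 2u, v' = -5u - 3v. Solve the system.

u(t) = K_2e^(2t), v(t) = K_1e^(-3t) - K_2e^(2t)

Coefficient matrix A = [[2, 0], [-5, -3]].
Characteristic polynomial det(A - λI) = λ^2 + λ - 6 = 0.
Eigenvalues λ = -3, 2.
For λ=-3: (A-λI) row 1 is [5, 0], so an eigenvector is (0, 1).
For λ=2: (A-λI) row 2 is [-5, -5], so an eigenvector is (1, -1).
General solution: K_1e^(-3t)(0,1) + K_2e^(2t)(1,-1).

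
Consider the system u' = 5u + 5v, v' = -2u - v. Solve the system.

Coefficient matrix A = [[5, 5], [-2, -1]].
Characteristic polynomial det(A - λI) = λ^2 - 4λ + 5 = 0.
Eigenvalues λ = 2 ± i (complex conjugate pair).
For λ=2+i: an eigenvector is (-2,1) - i(-1,1) = (-2 + i, 1 - i).
A real fundamental pair from Re and Im of e^((2+i)t)v: X_1 = e^(2t)(cos(t)·(-2,1) + sin(t)·(-1,1)), X_2 = e^(2t)(sin(t)·(-2,1) - cos(t)·(-1,1)).
General solution: C_1X_1 + C_2X_2.

u(t) = -C_1e^(2t)sin(t) - 2C_1e^(2t)cos(t) - 2C_2e^(2t)sin(t) + C_2e^(2t)cos(t), v(t) = C_1e^(2t)sin(t) + C_1e^(2t)cos(t) + C_2e^(2t)sin(t) - C_2e^(2t)cos(t)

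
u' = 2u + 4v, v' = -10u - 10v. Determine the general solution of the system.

Coefficient matrix A = [[2, 4], [-10, -10]].
Characteristic polynomial det(A - λI) = λ^2 + 8λ + 20 = 0.
Eigenvalues λ = -4 ± 2i (complex conjugate pair).
For λ=-4+2i: an eigenvector is (1,-2) - i(-1,1) = (1 + i, -2 - i).
A real fundamental pair from Re and Im of e^((-4+2i)t)v: X_1 = e^(-4t)(cos(2t)·(1,-2) + sin(2t)·(-1,1)), X_2 = e^(-4t)(sin(2t)·(1,-2) - cos(2t)·(-1,1)).
General solution: c_1X_1 + c_2X_2.

u(t) = -c_1e^(-4t)sin(2t) + c_1e^(-4t)cos(2t) + c_2e^(-4t)sin(2t) + c_2e^(-4t)cos(2t), v(t) = c_1e^(-4t)sin(2t) - 2c_1e^(-4t)cos(2t) - 2c_2e^(-4t)sin(2t) - c_2e^(-4t)cos(2t)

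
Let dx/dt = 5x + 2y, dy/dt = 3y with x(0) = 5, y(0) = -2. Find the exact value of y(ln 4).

-128

A = [[5,2],[0,3]]; eigenvalues λ = 3, 5.
Eigenvectors: (-1,1) for λ=3, (1,0) for λ=5.
From the initial condition, c_1 = -2, c_2 = 3.
y(ln 4) = (-2)(4^3)(1) + (3)(4^5)(0) = -128.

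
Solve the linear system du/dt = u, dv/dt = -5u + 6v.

Coefficient matrix A = [[1, 0], [-5, 6]].
Characteristic polynomial det(A - λI) = λ^2 - 7λ + 6 = 0.
Eigenvalues λ = 6, 1.
For λ=6: (A-λI) row 1 is [-5, 0], so an eigenvector is (0, 1).
For λ=1: (A-λI) row 2 is [-5, 5], so an eigenvector is (-1, -1).
General solution: K_1e^(6t)(0,1) + K_2e^(t)(-1,-1).

u(t) = -K_2e^(t), v(t) = K_1e^(6t) - K_2e^(t)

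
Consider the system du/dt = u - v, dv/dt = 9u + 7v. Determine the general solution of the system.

Coefficient matrix A = [[1, -1], [9, 7]].
Characteristic polynomial det(A - λI) = λ^2 - 8λ + 16 = 0.
Single eigenvalue λ = 4 with algebraic multiplicity 2.
Eigenvector v = (1,-3); generalized eigenvector w with (A-λI)w=v is (-1,2).
General solution: e^(4t)[C_1·v + C_2·(t·v + w)].

u(t) = C_1e^(4t) + C_2te^(4t) - C_2e^(4t), v(t) = -3C_1e^(4t) - 3C_2te^(4t) + 2C_2e^(4t)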